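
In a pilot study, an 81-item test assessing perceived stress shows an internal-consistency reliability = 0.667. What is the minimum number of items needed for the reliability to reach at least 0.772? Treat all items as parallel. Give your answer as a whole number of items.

Rearranging the Spearman-Brown formula for n,
n = r_target (1 − r_old) / [ r_old (1 − r_target) ]
n = [0.772 × 0.333] / [0.667 × 0.228]
n = 0.257076 / 0.152076 ≈ 1.6904
Items needed = n × 81 = 1.6904 × 81 ≈ 136.92 → round up to 137

137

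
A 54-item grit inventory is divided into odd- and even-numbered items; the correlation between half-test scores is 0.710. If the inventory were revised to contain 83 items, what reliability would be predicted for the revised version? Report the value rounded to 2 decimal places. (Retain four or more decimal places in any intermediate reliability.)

0.88

Full-test reliability from the split-half r: r_full = 2(0.710)/(1 + 0.710) = 0.8304
Then adjust to 83 items: n = 83/54 = 1.5370
r_new = n·r_full / (1 + (n − 1)·r_full) = 1.2763 / 1.4459 ≈ 0.8827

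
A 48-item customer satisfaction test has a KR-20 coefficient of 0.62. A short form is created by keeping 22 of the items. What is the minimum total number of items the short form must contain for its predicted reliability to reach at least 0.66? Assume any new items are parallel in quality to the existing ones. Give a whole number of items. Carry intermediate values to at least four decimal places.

First, r for the 22-item form: n = 22/48 = 0.4583, so r_22 = 0.4583·0.62/(1 + (0.4583 − 1)·0.62) = 0.4278
Length factor from the short form to reach 0.66: n' = 0.66(1 − 0.4278) / [0.4278(1 − 0.66)] ≈ 2.5964
Total items = 2.5964 × 22 = 57.12, rounded up to 58.

58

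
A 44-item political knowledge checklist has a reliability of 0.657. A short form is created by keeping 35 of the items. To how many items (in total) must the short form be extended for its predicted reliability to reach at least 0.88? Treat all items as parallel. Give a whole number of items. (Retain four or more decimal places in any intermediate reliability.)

First, r for the 35-item form: n = 35/44 = 0.7955, so r_35 = 0.7955·0.657/(1 + (0.7955 − 1)·0.657) = 0.6038
Then solve for n' with r_old = 0.6038, r_target = 0.88: n' = 0.88(1 − 0.6038)/[0.6038(1 − 0.88)] = 4.8120
Items = 4.8120 × 35 ≈ 168.42 → 169

169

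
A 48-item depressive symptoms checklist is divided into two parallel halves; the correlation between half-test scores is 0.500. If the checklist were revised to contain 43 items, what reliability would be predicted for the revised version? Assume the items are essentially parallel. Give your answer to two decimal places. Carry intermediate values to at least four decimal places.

First correct the split-half correlation to full-test reliability: r_full = 2 × 0.500 / (1 + 0.500) ≈ 0.6667
Length factor from 48 to 43 items: n = 43/48 = 0.8958
r_new = n·r_full / (1 + (n − 1)·r_full) = 0.5972 / 0.9305 ≈ 0.6418

0.64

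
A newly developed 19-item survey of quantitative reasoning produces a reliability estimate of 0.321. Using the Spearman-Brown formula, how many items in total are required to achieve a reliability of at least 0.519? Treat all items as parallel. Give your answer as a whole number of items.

n = [0.519 × 0.679] / [0.321 × 0.481]
  = 0.352401 / 0.154401 = 2.2824
Items needed = n × 19 = 2.2824 × 19 ≈ 43.37 → round up to 44

44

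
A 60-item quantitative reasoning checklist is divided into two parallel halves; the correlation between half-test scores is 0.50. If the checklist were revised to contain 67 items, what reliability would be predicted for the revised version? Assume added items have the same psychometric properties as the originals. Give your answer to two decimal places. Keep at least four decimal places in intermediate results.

0.69

Full-test reliability from the split-half r: r_full = 2(0.50)/(1 + 0.50) = 0.6667
Length factor from 60 to 67 items: n = 67/60 = 1.1167
r_new = n·r_full / (1 + (n − 1)·r_full) = 0.7445 / 1.0778 ≈ 0.6908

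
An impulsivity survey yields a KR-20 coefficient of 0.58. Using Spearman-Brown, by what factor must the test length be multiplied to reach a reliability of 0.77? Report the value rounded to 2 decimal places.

Rearranging the Spearman-Brown formula for n,
n = r_target (1 − r_old) / [ r_old (1 − r_target) ]
n = 0.77 × (1 − 0.58) / [ 0.58 × (1 − 0.77) ]
n = 0.3234 / 0.1334 ≈ 2.4243

2.42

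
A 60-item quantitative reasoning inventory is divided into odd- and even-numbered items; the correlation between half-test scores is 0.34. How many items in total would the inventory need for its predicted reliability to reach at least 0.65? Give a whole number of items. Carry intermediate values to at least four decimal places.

109

r_full = 2(0.34)/(1 + 0.34) = 0.5075
n = r_tgt(1 − r_full) / [r_full(1 − r_tgt)] = 0.65 × 0.4925 / (0.5075 × 0.35) ≈ 1.8023
Items = 1.8023 × 60 ≈ 108.14 → 109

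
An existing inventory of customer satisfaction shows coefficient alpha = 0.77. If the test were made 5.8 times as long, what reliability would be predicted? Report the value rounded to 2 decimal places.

0.95

Apply the Spearman-Brown prophecy formula, r' = nr / [1 + (n − 1)r]:
r_new = (5.8 × 0.77) / (1 + (5.8 − 1) × 0.77)
r_new = 4.4660 / 4.6960 ≈ 0.9510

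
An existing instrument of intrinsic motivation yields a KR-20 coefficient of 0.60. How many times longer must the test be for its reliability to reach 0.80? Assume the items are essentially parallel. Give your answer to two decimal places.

2.67

n = 0.80 × (1 − 0.60) / [ 0.60 × (1 − 0.80) ]
n = 0.3200 / 0.1200 ≈ 2.6667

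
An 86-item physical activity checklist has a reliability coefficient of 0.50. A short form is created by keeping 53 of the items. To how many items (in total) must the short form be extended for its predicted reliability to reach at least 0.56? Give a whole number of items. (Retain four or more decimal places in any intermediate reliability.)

110

First, r for the 53-item form: n = 53/86 = 0.6163, so r_53 = 0.6163·0.50/(1 + (0.6163 − 1)·0.50) = 0.3813
Then solve for n' with r_old = 0.3813, r_target = 0.56: n' = 0.56(1 − 0.3813)/[0.3813(1 − 0.56)] = 2.0651
Items = 2.0651 × 53 ≈ 109.45 → 110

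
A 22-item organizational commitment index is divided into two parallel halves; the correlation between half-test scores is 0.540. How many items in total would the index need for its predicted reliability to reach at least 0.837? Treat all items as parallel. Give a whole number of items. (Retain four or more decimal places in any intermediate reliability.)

49

Corrected full-test reliability: r_full = 2 × 0.540 / (1 + 0.540) ≈ 0.7013
n = r_tgt(1 − r_full) / [r_full(1 − r_tgt)] = 0.837 × 0.2987 / (0.7013 × 0.163) ≈ 2.1871
Required items = 2.1871 × 22 = 48.12, so 49 items.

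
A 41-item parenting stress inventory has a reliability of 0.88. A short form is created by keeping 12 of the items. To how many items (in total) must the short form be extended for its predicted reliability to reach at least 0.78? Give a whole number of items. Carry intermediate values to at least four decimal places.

Short-form reliability: n = 12/41 = 0.2927; r_12 = n·r/(1+(n−1)r) ≈ 0.6822
Length factor from the short form to reach 0.78: n' = 0.78(1 − 0.6822) / [0.6822(1 − 0.78)] ≈ 1.6516
Total items = 1.6516 × 12 = 19.82, rounded up to 20.

20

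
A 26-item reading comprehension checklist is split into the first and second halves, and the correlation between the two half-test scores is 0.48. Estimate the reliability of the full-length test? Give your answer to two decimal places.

Apply the Spearman-Brown correction with n = 2:
r_full = 2r_hh / (1 + r_hh) = 2 × 0.48 / (1 + 0.48)
r_full = 0.9600 / 1.4800 ≈ 0.6486

0.65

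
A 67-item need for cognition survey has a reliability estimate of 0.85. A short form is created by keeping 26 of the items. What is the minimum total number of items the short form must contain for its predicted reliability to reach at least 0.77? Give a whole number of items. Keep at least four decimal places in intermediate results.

First, r for the 26-item form: n = 26/67 = 0.3881, so r_26 = 0.3881·0.85/(1 + (0.3881 − 1)·0.85) = 0.6874
Length factor from the short form to reach 0.77: n' = 0.77(1 − 0.6874) / [0.6874(1 − 0.77)] ≈ 1.5224
Items = 1.5224 × 26 ≈ 39.58 → 40

40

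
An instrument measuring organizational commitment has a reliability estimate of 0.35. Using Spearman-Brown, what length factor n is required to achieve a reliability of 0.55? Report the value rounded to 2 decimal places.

n = 0.55(1 − 0.35) / [0.35(1 − 0.55)]
  = 0.3575 / 0.1575 = 2.2698

2.27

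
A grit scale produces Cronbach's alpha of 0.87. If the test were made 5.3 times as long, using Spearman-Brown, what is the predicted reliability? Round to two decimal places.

0.97

Apply the Spearman-Brown prophecy formula, r' = nr / [1 + (n − 1)r]:
r_new = 5.3·0.87 / [1 + (5.3 − 1)·0.87]
     = 4.6110 / 4.7410 = 0.9726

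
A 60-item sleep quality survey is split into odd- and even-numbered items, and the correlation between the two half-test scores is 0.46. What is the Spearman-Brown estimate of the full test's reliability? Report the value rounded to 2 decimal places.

0.63

r_full = 2r_hh / (1 + r_hh) = 2 × 0.46 / (1 + 0.46)
r_full = 0.9200 / 1.4600 ≈ 0.6301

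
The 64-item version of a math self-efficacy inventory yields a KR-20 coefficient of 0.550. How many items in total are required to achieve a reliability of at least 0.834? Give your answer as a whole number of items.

264

Invert Spearman-Brown to solve for n:
n = r*(1 − r) / [ r (1 − r*) ]
n = 0.834 × (1 − 0.550) / [ 0.550 × (1 − 0.834) ]
  = 0.375300 / 0.091300 = 4.1106
Items needed = n × 64 = 4.1106 × 64 ≈ 263.08 → round up to 264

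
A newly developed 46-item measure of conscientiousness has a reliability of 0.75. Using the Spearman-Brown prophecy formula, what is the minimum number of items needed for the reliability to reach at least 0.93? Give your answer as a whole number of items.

204

Invert Spearman-Brown to solve for n:
n = r*(1 − r) / [ r (1 − r*) ]
n = 0.93(1 − 0.75) / [0.75(1 − 0.93)]
  = 0.2325 / 0.0525 = 4.4286
So the test needs 4.4286 × 46 ≈ 203.72 items; rounding up, 204.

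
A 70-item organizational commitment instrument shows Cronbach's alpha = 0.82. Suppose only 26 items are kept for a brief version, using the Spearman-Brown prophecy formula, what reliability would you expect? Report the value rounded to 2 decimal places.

0.63

The new length is 26/70 = 0.3714 times the old.
Spearman-Brown: r_new = n·r / (1 + (n − 1)·r)
r_new = (0.3714 × 0.82) / (1 + (0.3714 − 1) × 0.82)
r_new = 0.3045 / 0.4845 ≈ 0.6285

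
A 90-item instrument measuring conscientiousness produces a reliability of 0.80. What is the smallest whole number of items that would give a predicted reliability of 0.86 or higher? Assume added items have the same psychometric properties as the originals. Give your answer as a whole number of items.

139

Rearranging the Spearman-Brown formula for n,
n = r*(1 − r) / [ r (1 − r*) ]
n = 0.86 × (1 − 0.80) / [ 0.80 × (1 − 0.86) ]
n = 0.1720 / 0.1120 ≈ 1.5357
1.5357 × 90 = 138.21 → 139 items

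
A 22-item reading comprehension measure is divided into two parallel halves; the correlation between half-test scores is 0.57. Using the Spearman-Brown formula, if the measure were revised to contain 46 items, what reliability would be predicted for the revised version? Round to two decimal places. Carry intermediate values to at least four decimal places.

First correct the split-half correlation to full-test reliability: r_full = 2 × 0.57 / (1 + 0.57) ≈ 0.7261
Then adjust to 46 items: n = 46/22 = 2.0909
r_new = n·r_full / (1 + (n − 1)·r_full) = 1.5182 / 1.7921 ≈ 0.8472

0.85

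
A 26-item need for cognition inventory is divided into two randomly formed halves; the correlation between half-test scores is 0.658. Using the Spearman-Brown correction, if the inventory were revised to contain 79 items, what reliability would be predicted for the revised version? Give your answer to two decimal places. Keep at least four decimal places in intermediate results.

Spearman-Brown correction (n = 2): r_full = 2·0.658/(1 + 0.658) = 0.7937
Then adjust to 79 items: n = 79/26 = 3.0385
r_new = n·r_full / (1 + (n − 1)·r_full) = 2.4117 / 2.6180 ≈ 0.9212

0.92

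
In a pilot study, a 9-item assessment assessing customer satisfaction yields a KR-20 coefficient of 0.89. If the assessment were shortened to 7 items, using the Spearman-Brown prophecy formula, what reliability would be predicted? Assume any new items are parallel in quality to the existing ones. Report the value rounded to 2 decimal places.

0.86

Length ratio n = 7/9 = 0.7778
r_new = (0.7778 × 0.89) / (1 + (0.7778 − 1) × 0.89)
r_new = 0.6922 / 0.8022 ≈ 0.8629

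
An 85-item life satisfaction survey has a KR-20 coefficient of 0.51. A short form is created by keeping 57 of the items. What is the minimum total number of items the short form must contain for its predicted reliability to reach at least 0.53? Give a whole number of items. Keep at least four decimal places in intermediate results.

93

First, r for the 57-item form: n = 57/85 = 0.6706, so r_57 = 0.6706·0.51/(1 + (0.6706 − 1)·0.51) = 0.4111
Then solve for n' with r_old = 0.4111, r_target = 0.53: n' = 0.53(1 − 0.4111)/[0.4111(1 − 0.53)] = 1.6154
Total items = 1.6154 × 57 = 92.08, rounded up to 93.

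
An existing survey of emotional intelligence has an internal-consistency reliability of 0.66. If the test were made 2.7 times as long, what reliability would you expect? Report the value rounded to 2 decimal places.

0.84

Spearman-Brown: r_new = n·r / (1 + (n − 1)·r)
r_new = 2.7·0.66 / [1 + (2.7 − 1)·0.66]
     = 1.7820 / 2.1220 = 0.8398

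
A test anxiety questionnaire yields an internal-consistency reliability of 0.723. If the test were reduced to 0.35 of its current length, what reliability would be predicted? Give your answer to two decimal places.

Spearman-Brown: r_new = n·r / (1 + (n − 1)·r)
r_new = (0.35 × 0.723) / (1 + (0.35 − 1) × 0.723)
     = 0.2530 / 0.5301 = 0.4773

0.48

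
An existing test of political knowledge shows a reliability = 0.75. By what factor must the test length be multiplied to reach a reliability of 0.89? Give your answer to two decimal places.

n = [0.89 × 0.25] / [0.75 × 0.11]
n = 0.2225 / 0.0825 ≈ 2.6970

2.70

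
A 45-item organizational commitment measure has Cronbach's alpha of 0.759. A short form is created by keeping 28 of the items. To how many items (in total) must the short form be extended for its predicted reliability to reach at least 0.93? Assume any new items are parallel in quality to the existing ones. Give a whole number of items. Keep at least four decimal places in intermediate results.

190

Short-form reliability: n = 28/45 = 0.6222; r_28 = n·r/(1+(n−1)r) ≈ 0.6621
Length factor from the short form to reach 0.93: n' = 0.93(1 − 0.6621) / [0.6621(1 − 0.93)] ≈ 6.7803
Items = 6.7803 × 28 ≈ 189.85 → 190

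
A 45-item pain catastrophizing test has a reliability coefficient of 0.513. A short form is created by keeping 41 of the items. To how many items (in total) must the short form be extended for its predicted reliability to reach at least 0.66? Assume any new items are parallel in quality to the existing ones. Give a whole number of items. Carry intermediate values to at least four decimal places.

First, r for the 41-item form: n = 41/45 = 0.9111, so r_41 = 0.9111·0.513/(1 + (0.9111 − 1)·0.513) = 0.4897
Length factor from the short form to reach 0.66: n' = 0.66(1 − 0.4897) / [0.4897(1 − 0.66)] ≈ 2.0228
Items = 2.0228 × 41 ≈ 82.93 → 83

83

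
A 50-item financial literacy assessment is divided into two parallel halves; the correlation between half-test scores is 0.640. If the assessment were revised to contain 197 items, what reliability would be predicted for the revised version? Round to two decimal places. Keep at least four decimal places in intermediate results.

First correct the split-half correlation to full-test reliability: r_full = 2 × 0.640 / (1 + 0.640) ≈ 0.7805
Then adjust to 197 items: n = 197/50 = 3.9400
r_new = n·r_full / (1 + (n − 1)·r_full) = 3.0752 / 3.2947 ≈ 0.9334

0.93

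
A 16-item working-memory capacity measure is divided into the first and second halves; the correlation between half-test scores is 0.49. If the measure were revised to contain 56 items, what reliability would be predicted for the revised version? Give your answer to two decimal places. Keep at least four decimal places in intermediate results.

Spearman-Brown correction (n = 2): r_full = 2·0.49/(1 + 0.49) = 0.6577
Length factor from 16 to 56 items: n = 56/16 = 3.5000
r_new = n·r_full / (1 + (n − 1)·r_full) = 2.3019 / 2.6442 ≈ 0.8705

0.87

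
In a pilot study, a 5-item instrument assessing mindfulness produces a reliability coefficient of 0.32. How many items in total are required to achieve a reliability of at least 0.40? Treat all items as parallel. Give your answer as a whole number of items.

8

n = 0.40(1 − 0.32) / [0.32(1 − 0.40)]
  = 0.2720 / 0.1920 = 1.4167
So the test needs 1.4167 × 5 ≈ 7.08 items; rounding up, 8.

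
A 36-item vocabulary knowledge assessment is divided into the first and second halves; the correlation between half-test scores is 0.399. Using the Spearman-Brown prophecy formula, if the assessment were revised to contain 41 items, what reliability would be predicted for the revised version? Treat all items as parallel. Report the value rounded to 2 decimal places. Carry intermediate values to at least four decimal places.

Full-test reliability from the split-half r: r_full = 2(0.399)/(1 + 0.399) = 0.5704
Then adjust to 41 items: n = 41/36 = 1.1389
r_new = n·r_full / (1 + (n − 1)·r_full) = 0.6496 / 1.0792 ≈ 0.6019

0.60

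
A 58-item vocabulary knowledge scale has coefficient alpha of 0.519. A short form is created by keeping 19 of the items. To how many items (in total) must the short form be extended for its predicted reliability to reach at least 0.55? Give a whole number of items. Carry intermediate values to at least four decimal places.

66

Short-form reliability: n = 19/58 = 0.3276; r_19 = n·r/(1+(n−1)r) ≈ 0.2612
Length factor from the short form to reach 0.55: n' = 0.55(1 − 0.2612) / [0.2612(1 − 0.55)] ≈ 3.4570
Total items = 3.4570 × 19 = 65.68, rounded up to 66.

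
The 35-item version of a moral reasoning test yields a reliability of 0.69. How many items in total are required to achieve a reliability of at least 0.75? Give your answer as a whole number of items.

48

n = 0.75(1 − 0.69) / [0.69(1 − 0.75)]
  = 0.2325 / 0.1725 = 1.3478
So the test needs 1.3478 × 35 ≈ 47.17 items; rounding up, 48.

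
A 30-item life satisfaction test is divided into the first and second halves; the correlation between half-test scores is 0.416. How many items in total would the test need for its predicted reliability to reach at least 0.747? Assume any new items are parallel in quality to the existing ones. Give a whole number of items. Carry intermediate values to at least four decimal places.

63

Corrected full-test reliability: r_full = 2 × 0.416 / (1 + 0.416) ≈ 0.5876
n = r_tgt(1 − r_full) / [r_full(1 − r_tgt)] = 0.747 × 0.4124 / (0.5876 × 0.253) ≈ 2.0722
Required items = 2.0722 × 30 = 62.17, so 63 items.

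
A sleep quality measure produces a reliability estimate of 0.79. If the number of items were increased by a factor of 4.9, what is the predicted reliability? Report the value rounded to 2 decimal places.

0.95

By Spearman-Brown, r_new = n r / (1 + (n − 1) r).
r_new = (4.9 × 0.79) / (1 + (4.9 − 1) × 0.79)
r_new = 3.8710 / 4.0810 ≈ 0.9485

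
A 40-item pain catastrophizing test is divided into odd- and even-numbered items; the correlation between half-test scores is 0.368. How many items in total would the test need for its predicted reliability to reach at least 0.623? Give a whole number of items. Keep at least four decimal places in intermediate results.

r_full = 2(0.368)/(1 + 0.368) = 0.5380
Solve Spearman-Brown for n: n = 0.623(1 − 0.5380) / [0.5380(1 − 0.623)] = 1.4191
Items = 1.4191 × 40 ≈ 56.76 → 57

57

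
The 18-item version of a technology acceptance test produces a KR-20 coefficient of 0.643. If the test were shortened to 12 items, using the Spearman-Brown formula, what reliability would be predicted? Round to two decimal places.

n = 12/18 = 0.6667
Apply the Spearman-Brown prophecy formula, r' = nr / [1 + (n − 1)r]:
r_new = 0.6667·0.643 / [1 + (0.6667 − 1)·0.643]
     = 0.4287 / 0.7857 = 0.5456

0.55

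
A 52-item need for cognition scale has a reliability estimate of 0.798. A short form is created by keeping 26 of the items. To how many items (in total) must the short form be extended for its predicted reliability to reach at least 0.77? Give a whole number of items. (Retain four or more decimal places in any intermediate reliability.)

45

Short-form reliability: n = 26/52 = 0.5000; r_26 = n·r/(1+(n−1)r) ≈ 0.6639
Length factor from the short form to reach 0.77: n' = 0.77(1 − 0.6639) / [0.6639(1 − 0.77)] ≈ 1.6948
Items = 1.6948 × 26 ≈ 44.06 → 45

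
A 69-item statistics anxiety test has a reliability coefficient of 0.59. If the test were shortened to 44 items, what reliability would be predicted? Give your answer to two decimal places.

Length ratio n = 44/69 = 0.6377
By Spearman-Brown, r_new = n r / (1 + (n − 1) r).
r_new = 0.6377·0.59 / [1 + (0.6377 − 1)·0.59]
     = 0.3762 / 0.7862 = 0.4785

0.48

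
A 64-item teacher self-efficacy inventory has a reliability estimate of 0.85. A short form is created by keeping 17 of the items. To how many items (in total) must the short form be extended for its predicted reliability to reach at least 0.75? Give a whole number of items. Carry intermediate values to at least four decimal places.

Short-form reliability: n = 17/64 = 0.2656; r_17 = n·r/(1+(n−1)r) ≈ 0.6008
Then solve for n' with r_old = 0.6008, r_target = 0.75: n' = 0.75(1 − 0.6008)/[0.6008(1 − 0.75)] = 1.9933
Items = 1.9933 × 17 ≈ 33.89 → 34

34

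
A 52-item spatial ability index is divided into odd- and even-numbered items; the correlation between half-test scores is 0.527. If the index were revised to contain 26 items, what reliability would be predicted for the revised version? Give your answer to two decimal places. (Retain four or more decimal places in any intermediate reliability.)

0.53

Spearman-Brown correction (n = 2): r_full = 2·0.527/(1 + 0.527) = 0.6902
Then adjust to 26 items: n = 26/52 = 0.5000
r_new = n·r_full / (1 + (n − 1)·r_full) = 0.3451 / 0.6549 ≈ 0.5270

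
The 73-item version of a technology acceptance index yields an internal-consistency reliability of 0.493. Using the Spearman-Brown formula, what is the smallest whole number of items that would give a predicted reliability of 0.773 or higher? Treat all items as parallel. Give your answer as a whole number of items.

256

Invert Spearman-Brown to solve for n:
n = r_target (1 − r_old) / [ r_old (1 − r_target) ]
n = 0.773(1 − 0.493) / [0.493(1 − 0.773)]
  = 0.391911 / 0.111911 = 3.5020
Items needed = n × 73 = 3.5020 × 73 ≈ 255.65 → round up to 256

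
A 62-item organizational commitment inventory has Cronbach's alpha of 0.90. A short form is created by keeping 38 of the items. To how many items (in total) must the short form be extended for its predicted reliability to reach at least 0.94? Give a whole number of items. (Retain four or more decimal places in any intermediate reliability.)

108

First, r for the 38-item form: n = 38/62 = 0.6129, so r_38 = 0.6129·0.90/(1 + (0.6129 − 1)·0.90) = 0.8465
Then solve for n' with r_old = 0.8465, r_target = 0.94: n' = 0.94(1 − 0.8465)/[0.8465(1 − 0.94)] = 2.8409
Items = 2.8409 × 38 ≈ 107.95 → 108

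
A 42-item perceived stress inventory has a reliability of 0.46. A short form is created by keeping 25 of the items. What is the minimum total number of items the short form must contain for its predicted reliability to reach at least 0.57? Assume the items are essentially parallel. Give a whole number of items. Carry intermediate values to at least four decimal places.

First, r for the 25-item form: n = 25/42 = 0.5952, so r_25 = 0.5952·0.46/(1 + (0.5952 − 1)·0.46) = 0.3364
Length factor from the short form to reach 0.57: n' = 0.57(1 − 0.3364) / [0.3364(1 − 0.57)] ≈ 2.6149
Items = 2.6149 × 25 ≈ 65.37 → 66

66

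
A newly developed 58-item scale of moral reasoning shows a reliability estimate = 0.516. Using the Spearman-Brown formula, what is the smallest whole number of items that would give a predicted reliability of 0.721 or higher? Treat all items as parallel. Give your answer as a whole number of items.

141

Invert Spearman-Brown to solve for n:
n = r*(1 − r) / [ r (1 − r*) ]
n = 0.721(1 − 0.516) / [0.516(1 − 0.721)]
n = 0.348964 / 0.143964 ≈ 2.4240
2.4240 × 58 = 140.59 → 141 items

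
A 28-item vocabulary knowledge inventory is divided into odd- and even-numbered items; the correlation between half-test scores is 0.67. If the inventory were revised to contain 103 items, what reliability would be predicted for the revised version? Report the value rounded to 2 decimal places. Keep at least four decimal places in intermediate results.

First correct the split-half correlation to full-test reliability: r_full = 2 × 0.67 / (1 + 0.67) ≈ 0.8024
Length factor from 28 to 103 items: n = 103/28 = 3.6786
r_new = n·r_full / (1 + (n − 1)·r_full) = 2.9517 / 3.1493 ≈ 0.9373

0.94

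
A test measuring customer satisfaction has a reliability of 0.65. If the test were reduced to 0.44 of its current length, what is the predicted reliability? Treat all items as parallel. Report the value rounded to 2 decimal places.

r_new = (0.44 × 0.65) / (1 + (0.44 − 1) × 0.65)
r_new = 0.2860 / 0.6360 ≈ 0.4497

0.45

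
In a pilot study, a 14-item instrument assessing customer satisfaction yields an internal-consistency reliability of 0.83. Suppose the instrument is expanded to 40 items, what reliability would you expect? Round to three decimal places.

Length ratio n = 40/14 = 2.8571
r_new = 2.8571·0.83 / [1 + (2.8571 − 1)·0.83]
r_new = 2.3714 / 2.5414 ≈ 0.9331

0.933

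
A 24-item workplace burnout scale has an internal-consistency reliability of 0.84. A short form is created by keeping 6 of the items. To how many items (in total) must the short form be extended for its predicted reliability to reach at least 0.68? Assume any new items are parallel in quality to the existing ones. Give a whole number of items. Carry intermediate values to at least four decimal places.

First, r for the 6-item form: n = 6/24 = 0.2500, so r_6 = 0.2500·0.84/(1 + (0.2500 − 1)·0.84) = 0.5676
Then solve for n' with r_old = 0.5676, r_target = 0.68: n' = 0.68(1 − 0.5676)/[0.5676(1 − 0.68)] = 1.6188
Items = 1.6188 × 6 ≈ 9.71 → 10

10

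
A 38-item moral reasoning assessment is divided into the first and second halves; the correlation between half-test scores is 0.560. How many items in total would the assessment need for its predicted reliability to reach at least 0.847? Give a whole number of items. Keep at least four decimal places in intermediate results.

83

Corrected full-test reliability: r_full = 2 × 0.560 / (1 + 0.560) ≈ 0.7179
Solve Spearman-Brown for n: n = 0.847(1 − 0.7179) / [0.7179(1 − 0.847)] = 2.1754
Items = 2.1754 × 38 ≈ 82.67 → 83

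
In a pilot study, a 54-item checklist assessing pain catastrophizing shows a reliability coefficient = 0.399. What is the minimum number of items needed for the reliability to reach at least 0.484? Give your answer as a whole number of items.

77

Invert Spearman-Brown to solve for n:
n = r*(1 − r) / [ r (1 − r*) ]
n = [0.484 × 0.601] / [0.399 × 0.516]
  = 0.290884 / 0.205884 = 1.4129
1.4129 × 54 = 76.30 → 77 items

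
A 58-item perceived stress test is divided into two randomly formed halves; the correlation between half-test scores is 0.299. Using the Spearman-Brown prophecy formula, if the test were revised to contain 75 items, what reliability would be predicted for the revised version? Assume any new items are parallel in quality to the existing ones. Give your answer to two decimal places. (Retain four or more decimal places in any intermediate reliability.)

0.52

Full-test reliability from the split-half r: r_full = 2(0.299)/(1 + 0.299) = 0.4604
Then adjust to 75 items: n = 75/58 = 1.2931
r_new = n·r_full / (1 + (n − 1)·r_full) = 0.5953 / 1.1349 ≈ 0.5245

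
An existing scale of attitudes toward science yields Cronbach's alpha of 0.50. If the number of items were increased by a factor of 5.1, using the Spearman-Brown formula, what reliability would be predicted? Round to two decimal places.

0.84

r_new = 5.1·0.50 / [1 + (5.1 − 1)·0.50]
r_new = 2.5500 / 3.0500 ≈ 0.8361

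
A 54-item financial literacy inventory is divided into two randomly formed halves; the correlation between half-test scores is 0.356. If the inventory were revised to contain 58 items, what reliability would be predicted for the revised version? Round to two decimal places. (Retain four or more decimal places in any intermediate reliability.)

Full-test reliability from the split-half r: r_full = 2(0.356)/(1 + 0.356) = 0.5251
Then adjust to 58 items: n = 58/54 = 1.0741
r_new = n·r_full / (1 + (n − 1)·r_full) = 0.5640 / 1.0389 ≈ 0.5429

0.54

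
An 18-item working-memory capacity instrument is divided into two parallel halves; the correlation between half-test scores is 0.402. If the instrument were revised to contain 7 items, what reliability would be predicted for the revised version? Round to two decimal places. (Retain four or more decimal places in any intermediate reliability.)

Spearman-Brown correction (n = 2): r_full = 2·0.402/(1 + 0.402) = 0.5735
Length factor from 18 to 7 items: n = 7/18 = 0.3889
r_new = n·r_full / (1 + (n − 1)·r_full) = 0.2230 / 0.6495 ≈ 0.3433

0.34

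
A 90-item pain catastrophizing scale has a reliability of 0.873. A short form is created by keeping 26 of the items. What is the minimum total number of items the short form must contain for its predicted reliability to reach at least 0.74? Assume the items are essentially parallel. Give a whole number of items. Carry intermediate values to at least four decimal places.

38

First, r for the 26-item form: n = 26/90 = 0.2889, so r_26 = 0.2889·0.873/(1 + (0.2889 − 1)·0.873) = 0.6651
Then solve for n' with r_old = 0.6651, r_target = 0.74: n' = 0.74(1 − 0.6651)/[0.6651(1 − 0.74)] = 1.4331
Items = 1.4331 × 26 ≈ 37.26 → 38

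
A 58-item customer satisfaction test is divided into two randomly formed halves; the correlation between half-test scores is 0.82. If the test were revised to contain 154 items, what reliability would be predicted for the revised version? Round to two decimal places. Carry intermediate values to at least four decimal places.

0.96

Spearman-Brown correction (n = 2): r_full = 2·0.82/(1 + 0.82) = 0.9011
Then adjust to 154 items: n = 154/58 = 2.6552
r_new = n·r_full / (1 + (n − 1)·r_full) = 2.3926 / 2.4915 ≈ 0.9603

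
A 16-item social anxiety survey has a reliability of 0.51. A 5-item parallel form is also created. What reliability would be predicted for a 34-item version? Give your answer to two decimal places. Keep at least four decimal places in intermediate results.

The 5-item form is not needed; work directly from the 16-item form with n = 34/16 = 2.1250.
r_{34} = n·r / (1 + (n − 1)·r) = 1.0837 / 1.5737 ≈ 0.6886

0.69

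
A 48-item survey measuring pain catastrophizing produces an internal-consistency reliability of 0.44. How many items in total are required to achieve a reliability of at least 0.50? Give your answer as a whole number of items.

62

Spearman-Brown solved for the length factor n:
n = r*(1 − r) / [ r (1 − r*) ]
n = 0.50(1 − 0.44) / [0.44(1 − 0.50)]
n = 0.2800 / 0.2200 ≈ 1.2727
Items needed = n × 48 = 1.2727 × 48 ≈ 61.09 → round up to 62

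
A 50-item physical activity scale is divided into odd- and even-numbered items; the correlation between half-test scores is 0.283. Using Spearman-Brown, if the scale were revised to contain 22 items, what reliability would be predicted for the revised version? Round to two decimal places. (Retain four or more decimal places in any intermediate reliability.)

Spearman-Brown correction (n = 2): r_full = 2·0.283/(1 + 0.283) = 0.4412
Length factor from 50 to 22 items: n = 22/50 = 0.4400
r_new = n·r_full / (1 + (n − 1)·r_full) = 0.1941 / 0.7529 ≈ 0.2578

0.26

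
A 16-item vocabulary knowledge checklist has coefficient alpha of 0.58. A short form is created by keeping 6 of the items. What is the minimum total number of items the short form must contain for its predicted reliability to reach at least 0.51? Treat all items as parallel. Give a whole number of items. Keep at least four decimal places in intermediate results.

Short-form reliability: n = 6/16 = 0.3750; r_6 = n·r/(1+(n−1)r) ≈ 0.3412
Then solve for n' with r_old = 0.3412, r_target = 0.51: n' = 0.51(1 − 0.3412)/[0.3412(1 − 0.51)] = 2.0096
Total items = 2.0096 × 6 = 12.06, rounded up to 13.

13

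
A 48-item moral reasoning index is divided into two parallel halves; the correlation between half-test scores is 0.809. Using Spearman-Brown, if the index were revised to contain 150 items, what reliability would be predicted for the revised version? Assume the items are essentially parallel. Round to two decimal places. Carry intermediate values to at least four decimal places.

0.96

Full-test reliability from the split-half r: r_full = 2(0.809)/(1 + 0.809) = 0.8944
Length factor from 48 to 150 items: n = 150/48 = 3.1250
r_new = n·r_full / (1 + (n − 1)·r_full) = 2.7950 / 2.9006 ≈ 0.9636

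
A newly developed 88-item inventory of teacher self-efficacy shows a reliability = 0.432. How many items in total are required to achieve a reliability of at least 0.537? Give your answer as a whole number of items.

135

n = [0.537 × 0.568] / [0.432 × 0.463]
n = 0.305016 / 0.200016 ≈ 1.5250
1.5250 × 88 = 134.20 → 135 items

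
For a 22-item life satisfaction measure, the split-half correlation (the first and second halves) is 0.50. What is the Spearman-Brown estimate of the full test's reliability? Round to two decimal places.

The full test is twice the length of either half (n = 2).
r_full = 2r_hh / (1 + r_hh) = 2 × 0.50 / (1 + 0.50)
r_full = 1.0000 / 1.5000 ≈ 0.6667

0.67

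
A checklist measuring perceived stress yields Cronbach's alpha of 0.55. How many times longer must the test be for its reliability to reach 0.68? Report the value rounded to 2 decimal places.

1.74

Rearranging the Spearman-Brown formula for n,
n = r*(1 − r) / [ r (1 − r*) ]
n = 0.68 × (1 − 0.55) / [ 0.55 × (1 − 0.68) ]
  = 0.3060 / 0.1760 = 1.7386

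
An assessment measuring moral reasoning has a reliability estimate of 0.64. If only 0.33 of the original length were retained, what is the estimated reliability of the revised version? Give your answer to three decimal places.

By Spearman-Brown, r_new = n r / (1 + (n − 1) r).
r_new = 0.33·0.64 / [1 + (0.33 − 1)·0.64]
r_new = 0.2112 / 0.5712 ≈ 0.3697

0.370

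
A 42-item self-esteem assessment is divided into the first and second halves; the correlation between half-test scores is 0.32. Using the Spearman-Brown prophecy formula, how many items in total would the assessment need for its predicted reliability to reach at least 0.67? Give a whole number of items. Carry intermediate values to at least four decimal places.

91

r_full = 2(0.32)/(1 + 0.32) = 0.4848
Solve Spearman-Brown for n: n = 0.67(1 − 0.4848) / [0.4848(1 − 0.67)] = 2.1576
Required items = 2.1576 × 42 = 90.62, so 91 items.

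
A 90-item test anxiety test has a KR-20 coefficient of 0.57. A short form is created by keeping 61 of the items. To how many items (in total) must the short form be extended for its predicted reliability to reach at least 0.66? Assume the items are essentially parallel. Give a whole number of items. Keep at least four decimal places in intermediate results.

First, r for the 61-item form: n = 61/90 = 0.6778, so r_61 = 0.6778·0.57/(1 + (0.6778 − 1)·0.57) = 0.4733
Length factor from the short form to reach 0.66: n' = 0.66(1 − 0.4733) / [0.4733(1 − 0.66)] ≈ 2.1602
Total items = 2.1602 × 61 = 131.77, rounded up to 132.

132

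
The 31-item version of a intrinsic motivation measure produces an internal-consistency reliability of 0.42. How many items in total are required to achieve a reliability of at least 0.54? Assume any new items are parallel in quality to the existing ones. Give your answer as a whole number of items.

Rearranging the Spearman-Brown formula for n,
n = r*(1 − r) / [ r (1 − r*) ]
n = [0.54 × 0.58] / [0.42 × 0.46]
  = 0.3132 / 0.1932 = 1.6211
Items needed = n × 31 = 1.6211 × 31 ≈ 50.25 → round up to 51

51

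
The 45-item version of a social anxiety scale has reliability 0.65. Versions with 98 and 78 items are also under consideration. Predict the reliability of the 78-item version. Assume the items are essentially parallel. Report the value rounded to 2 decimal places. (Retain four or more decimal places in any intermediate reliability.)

Only the ratio of lengths matters: n = 78/45 = 1.7333
r_{78} = n·r / (1 + (n − 1)·r) = 1.1266 / 1.4766 ≈ 0.7630

0.76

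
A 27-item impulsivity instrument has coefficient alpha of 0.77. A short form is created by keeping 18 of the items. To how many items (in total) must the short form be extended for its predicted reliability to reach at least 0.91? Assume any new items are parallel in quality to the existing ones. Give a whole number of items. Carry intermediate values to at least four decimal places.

82

Short-form reliability: n = 18/27 = 0.6667; r_18 = n·r/(1+(n−1)r) ≈ 0.6906
Then solve for n' with r_old = 0.6906, r_target = 0.91: n' = 0.91(1 − 0.6906)/[0.6906(1 − 0.91)] = 4.5299
Total items = 4.5299 × 18 = 81.54, rounded up to 82.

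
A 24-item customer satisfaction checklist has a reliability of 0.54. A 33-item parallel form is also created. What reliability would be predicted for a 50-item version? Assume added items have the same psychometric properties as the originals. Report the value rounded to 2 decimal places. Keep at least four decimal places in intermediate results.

0.71

The 33-item form is not needed; work directly from the 24-item form with n = 50/24 = 2.0833.
r_{50} = n·r / (1 + (n − 1)·r) = 1.1250 / 1.5850 ≈ 0.7098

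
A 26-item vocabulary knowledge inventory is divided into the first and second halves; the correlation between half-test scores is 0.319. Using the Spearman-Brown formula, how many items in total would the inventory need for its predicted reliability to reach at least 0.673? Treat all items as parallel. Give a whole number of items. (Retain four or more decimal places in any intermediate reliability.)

58

Corrected full-test reliability: r_full = 2 × 0.319 / (1 + 0.319) ≈ 0.4837
n = r_tgt(1 − r_full) / [r_full(1 − r_tgt)] = 0.673 × 0.5163 / (0.4837 × 0.327) ≈ 2.1968
Required items = 2.1968 × 26 = 57.12, so 58 items.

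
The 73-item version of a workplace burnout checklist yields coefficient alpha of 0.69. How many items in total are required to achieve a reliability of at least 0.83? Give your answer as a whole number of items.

Rearranging the Spearman-Brown formula for n,
n = r*(1 − r) / [ r (1 − r*) ]
n = 0.83 × (1 − 0.69) / [ 0.69 × (1 − 0.83) ]
n = 0.2573 / 0.1173 ≈ 2.1935
Items needed = n × 73 = 2.1935 × 73 ≈ 160.13 → round up to 161

161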